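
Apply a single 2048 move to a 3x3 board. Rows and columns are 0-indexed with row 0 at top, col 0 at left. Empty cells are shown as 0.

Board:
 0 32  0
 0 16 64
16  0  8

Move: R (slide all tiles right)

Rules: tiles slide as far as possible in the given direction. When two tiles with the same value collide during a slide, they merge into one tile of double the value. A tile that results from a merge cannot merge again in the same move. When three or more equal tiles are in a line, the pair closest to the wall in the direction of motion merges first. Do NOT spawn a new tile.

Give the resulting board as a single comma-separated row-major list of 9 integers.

Slide right:
row 0: [0, 32, 0] -> [0, 0, 32]
row 1: [0, 16, 64] -> [0, 16, 64]
row 2: [16, 0, 8] -> [0, 16, 8]

Answer: 0, 0, 32, 0, 16, 64, 0, 16, 8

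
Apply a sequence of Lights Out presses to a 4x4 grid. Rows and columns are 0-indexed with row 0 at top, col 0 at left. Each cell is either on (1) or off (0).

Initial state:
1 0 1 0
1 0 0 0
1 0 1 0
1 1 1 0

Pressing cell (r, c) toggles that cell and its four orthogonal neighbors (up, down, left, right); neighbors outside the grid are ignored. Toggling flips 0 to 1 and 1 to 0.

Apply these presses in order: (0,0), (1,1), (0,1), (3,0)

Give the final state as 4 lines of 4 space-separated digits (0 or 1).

After press 1 at (0,0):
0 1 1 0
0 0 0 0
1 0 1 0
1 1 1 0

After press 2 at (1,1):
0 0 1 0
1 1 1 0
1 1 1 0
1 1 1 0

After press 3 at (0,1):
1 1 0 0
1 0 1 0
1 1 1 0
1 1 1 0

After press 4 at (3,0):
1 1 0 0
1 0 1 0
0 1 1 0
0 0 1 0

Answer: 1 1 0 0
1 0 1 0
0 1 1 0
0 0 1 0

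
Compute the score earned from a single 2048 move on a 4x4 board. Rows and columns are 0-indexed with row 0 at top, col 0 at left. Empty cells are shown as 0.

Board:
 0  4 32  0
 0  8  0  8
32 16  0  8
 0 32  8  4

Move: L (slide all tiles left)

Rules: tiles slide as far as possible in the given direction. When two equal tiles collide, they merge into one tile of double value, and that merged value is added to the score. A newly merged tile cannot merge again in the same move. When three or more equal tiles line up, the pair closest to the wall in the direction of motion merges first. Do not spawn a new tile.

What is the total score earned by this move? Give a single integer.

Answer: 16

Derivation:
Slide left:
row 0: [0, 4, 32, 0] -> [4, 32, 0, 0]  score +0 (running 0)
row 1: [0, 8, 0, 8] -> [16, 0, 0, 0]  score +16 (running 16)
row 2: [32, 16, 0, 8] -> [32, 16, 8, 0]  score +0 (running 16)
row 3: [0, 32, 8, 4] -> [32, 8, 4, 0]  score +0 (running 16)
Board after move:
 4 32  0  0
16  0  0  0
32 16  8  0
32  8  4  0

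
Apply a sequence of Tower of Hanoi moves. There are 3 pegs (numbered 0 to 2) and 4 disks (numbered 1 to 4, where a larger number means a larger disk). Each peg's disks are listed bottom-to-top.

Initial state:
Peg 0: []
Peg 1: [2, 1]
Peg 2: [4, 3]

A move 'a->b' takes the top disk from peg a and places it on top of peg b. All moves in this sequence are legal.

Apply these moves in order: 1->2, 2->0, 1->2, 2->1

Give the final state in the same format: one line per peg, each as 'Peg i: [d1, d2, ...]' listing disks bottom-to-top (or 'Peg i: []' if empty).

Answer: Peg 0: [1]
Peg 1: [2]
Peg 2: [4, 3]

Derivation:
After move 1 (1->2):
Peg 0: []
Peg 1: [2]
Peg 2: [4, 3, 1]

After move 2 (2->0):
Peg 0: [1]
Peg 1: [2]
Peg 2: [4, 3]

After move 3 (1->2):
Peg 0: [1]
Peg 1: []
Peg 2: [4, 3, 2]

After move 4 (2->1):
Peg 0: [1]
Peg 1: [2]
Peg 2: [4, 3]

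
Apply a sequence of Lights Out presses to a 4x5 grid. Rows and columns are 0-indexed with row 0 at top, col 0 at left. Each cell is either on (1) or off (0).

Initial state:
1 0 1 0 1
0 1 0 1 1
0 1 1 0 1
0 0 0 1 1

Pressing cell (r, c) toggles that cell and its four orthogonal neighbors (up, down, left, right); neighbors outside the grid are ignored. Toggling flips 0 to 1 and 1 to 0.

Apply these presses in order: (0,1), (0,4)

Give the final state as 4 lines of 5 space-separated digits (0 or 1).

After press 1 at (0,1):
0 1 0 0 1
0 0 0 1 1
0 1 1 0 1
0 0 0 1 1

After press 2 at (0,4):
0 1 0 1 0
0 0 0 1 0
0 1 1 0 1
0 0 0 1 1

Answer: 0 1 0 1 0
0 0 0 1 0
0 1 1 0 1
0 0 0 1 1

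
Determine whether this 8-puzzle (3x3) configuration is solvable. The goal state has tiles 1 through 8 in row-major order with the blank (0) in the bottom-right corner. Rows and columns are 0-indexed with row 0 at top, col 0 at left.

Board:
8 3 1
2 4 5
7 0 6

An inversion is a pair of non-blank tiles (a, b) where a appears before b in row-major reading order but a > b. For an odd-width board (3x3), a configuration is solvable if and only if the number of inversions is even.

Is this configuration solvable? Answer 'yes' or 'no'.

Inversions (pairs i<j in row-major order where tile[i] > tile[j] > 0): 10
10 is even, so the puzzle is solvable.

Answer: yes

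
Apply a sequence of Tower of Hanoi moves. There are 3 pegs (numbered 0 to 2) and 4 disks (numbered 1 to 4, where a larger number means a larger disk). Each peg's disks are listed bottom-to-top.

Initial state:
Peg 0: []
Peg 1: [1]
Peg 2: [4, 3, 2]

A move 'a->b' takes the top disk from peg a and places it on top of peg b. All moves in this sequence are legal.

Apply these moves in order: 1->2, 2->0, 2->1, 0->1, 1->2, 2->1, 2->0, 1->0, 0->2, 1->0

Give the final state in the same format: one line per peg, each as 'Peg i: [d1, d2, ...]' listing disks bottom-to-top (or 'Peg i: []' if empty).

After move 1 (1->2):
Peg 0: []
Peg 1: []
Peg 2: [4, 3, 2, 1]

After move 2 (2->0):
Peg 0: [1]
Peg 1: []
Peg 2: [4, 3, 2]

After move 3 (2->1):
Peg 0: [1]
Peg 1: [2]
Peg 2: [4, 3]

After move 4 (0->1):
Peg 0: []
Peg 1: [2, 1]
Peg 2: [4, 3]

After move 5 (1->2):
Peg 0: []
Peg 1: [2]
Peg 2: [4, 3, 1]

After move 6 (2->1):
Peg 0: []
Peg 1: [2, 1]
Peg 2: [4, 3]

After move 7 (2->0):
Peg 0: [3]
Peg 1: [2, 1]
Peg 2: [4]

After move 8 (1->0):
Peg 0: [3, 1]
Peg 1: [2]
Peg 2: [4]

After move 9 (0->2):
Peg 0: [3]
Peg 1: [2]
Peg 2: [4, 1]

After move 10 (1->0):
Peg 0: [3, 2]
Peg 1: []
Peg 2: [4, 1]

Answer: Peg 0: [3, 2]
Peg 1: []
Peg 2: [4, 1]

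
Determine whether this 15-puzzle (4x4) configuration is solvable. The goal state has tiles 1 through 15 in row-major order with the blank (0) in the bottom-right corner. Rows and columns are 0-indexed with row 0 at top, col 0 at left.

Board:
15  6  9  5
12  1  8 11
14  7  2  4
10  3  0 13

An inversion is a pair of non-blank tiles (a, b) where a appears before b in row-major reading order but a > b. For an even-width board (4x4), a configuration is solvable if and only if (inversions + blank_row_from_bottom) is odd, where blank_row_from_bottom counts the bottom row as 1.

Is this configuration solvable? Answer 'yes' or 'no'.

Answer: yes

Derivation:
Inversions: 58
Blank is in row 3 (0-indexed from top), which is row 1 counting from the bottom (bottom = 1).
58 + 1 = 59, which is odd, so the puzzle is solvable.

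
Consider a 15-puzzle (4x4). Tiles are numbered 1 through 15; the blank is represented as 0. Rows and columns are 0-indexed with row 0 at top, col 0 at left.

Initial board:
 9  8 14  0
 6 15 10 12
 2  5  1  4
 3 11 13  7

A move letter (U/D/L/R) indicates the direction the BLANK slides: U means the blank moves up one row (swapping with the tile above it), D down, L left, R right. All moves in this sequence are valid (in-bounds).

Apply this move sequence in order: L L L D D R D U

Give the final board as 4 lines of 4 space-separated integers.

Answer:  6  9  8 14
 2 15 10 12
 5  0  1  4
 3 11 13  7

Derivation:
After move 1 (L):
 9  8  0 14
 6 15 10 12
 2  5  1  4
 3 11 13  7

After move 2 (L):
 9  0  8 14
 6 15 10 12
 2  5  1  4
 3 11 13  7

After move 3 (L):
 0  9  8 14
 6 15 10 12
 2  5  1  4
 3 11 13  7

After move 4 (D):
 6  9  8 14
 0 15 10 12
 2  5  1  4
 3 11 13  7

After move 5 (D):
 6  9  8 14
 2 15 10 12
 0  5  1  4
 3 11 13  7

After move 6 (R):
 6  9  8 14
 2 15 10 12
 5  0  1  4
 3 11 13  7

After move 7 (D):
 6  9  8 14
 2 15 10 12
 5 11  1  4
 3  0 13  7

After move 8 (U):
 6  9  8 14
 2 15 10 12
 5  0  1  4
 3 11 13  7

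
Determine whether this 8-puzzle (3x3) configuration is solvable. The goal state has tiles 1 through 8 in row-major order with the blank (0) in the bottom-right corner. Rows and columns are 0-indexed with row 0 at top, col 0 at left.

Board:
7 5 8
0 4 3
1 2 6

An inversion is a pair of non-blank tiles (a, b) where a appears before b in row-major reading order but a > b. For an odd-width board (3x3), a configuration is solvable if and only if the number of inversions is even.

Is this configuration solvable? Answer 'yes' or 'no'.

Inversions (pairs i<j in row-major order where tile[i] > tile[j] > 0): 20
20 is even, so the puzzle is solvable.

Answer: yes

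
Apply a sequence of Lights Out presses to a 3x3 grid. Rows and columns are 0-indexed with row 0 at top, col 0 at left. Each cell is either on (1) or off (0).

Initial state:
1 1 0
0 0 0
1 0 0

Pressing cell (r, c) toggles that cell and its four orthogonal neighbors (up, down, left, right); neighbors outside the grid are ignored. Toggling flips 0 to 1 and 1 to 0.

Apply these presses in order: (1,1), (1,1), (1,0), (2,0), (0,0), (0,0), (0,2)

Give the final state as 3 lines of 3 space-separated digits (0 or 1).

Answer: 0 0 1
0 1 1
1 1 0

Derivation:
After press 1 at (1,1):
1 0 0
1 1 1
1 1 0

After press 2 at (1,1):
1 1 0
0 0 0
1 0 0

After press 3 at (1,0):
0 1 0
1 1 0
0 0 0

After press 4 at (2,0):
0 1 0
0 1 0
1 1 0

After press 5 at (0,0):
1 0 0
1 1 0
1 1 0

After press 6 at (0,0):
0 1 0
0 1 0
1 1 0

After press 7 at (0,2):
0 0 1
0 1 1
1 1 0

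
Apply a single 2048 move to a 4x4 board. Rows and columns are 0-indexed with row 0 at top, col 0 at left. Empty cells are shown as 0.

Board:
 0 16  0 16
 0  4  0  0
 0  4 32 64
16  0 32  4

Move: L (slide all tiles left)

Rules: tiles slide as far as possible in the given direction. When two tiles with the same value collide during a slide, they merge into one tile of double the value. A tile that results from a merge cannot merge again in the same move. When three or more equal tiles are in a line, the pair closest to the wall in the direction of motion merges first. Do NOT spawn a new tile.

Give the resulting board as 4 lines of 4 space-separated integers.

Slide left:
row 0: [0, 16, 0, 16] -> [32, 0, 0, 0]
row 1: [0, 4, 0, 0] -> [4, 0, 0, 0]
row 2: [0, 4, 32, 64] -> [4, 32, 64, 0]
row 3: [16, 0, 32, 4] -> [16, 32, 4, 0]

Answer: 32  0  0  0
 4  0  0  0
 4 32 64  0
16 32  4  0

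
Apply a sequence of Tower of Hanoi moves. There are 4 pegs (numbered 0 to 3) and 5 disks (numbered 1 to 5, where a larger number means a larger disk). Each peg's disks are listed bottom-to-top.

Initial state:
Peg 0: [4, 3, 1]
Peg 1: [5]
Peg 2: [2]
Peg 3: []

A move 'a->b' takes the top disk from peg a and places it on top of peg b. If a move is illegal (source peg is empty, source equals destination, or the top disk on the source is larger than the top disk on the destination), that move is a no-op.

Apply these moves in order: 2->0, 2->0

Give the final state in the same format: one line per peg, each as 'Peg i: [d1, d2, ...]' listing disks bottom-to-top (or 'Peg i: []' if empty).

Answer: Peg 0: [4, 3, 1]
Peg 1: [5]
Peg 2: [2]
Peg 3: []

Derivation:
After move 1 (2->0):
Peg 0: [4, 3, 1]
Peg 1: [5]
Peg 2: [2]
Peg 3: []

After move 2 (2->0):
Peg 0: [4, 3, 1]
Peg 1: [5]
Peg 2: [2]
Peg 3: []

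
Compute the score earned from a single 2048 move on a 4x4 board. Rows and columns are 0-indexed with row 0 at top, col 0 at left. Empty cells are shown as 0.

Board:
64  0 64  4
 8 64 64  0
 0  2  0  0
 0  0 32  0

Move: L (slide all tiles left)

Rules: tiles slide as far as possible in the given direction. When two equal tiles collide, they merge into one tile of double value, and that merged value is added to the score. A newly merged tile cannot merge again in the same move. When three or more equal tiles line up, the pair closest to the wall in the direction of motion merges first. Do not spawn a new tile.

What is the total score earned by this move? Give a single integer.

Answer: 256

Derivation:
Slide left:
row 0: [64, 0, 64, 4] -> [128, 4, 0, 0]  score +128 (running 128)
row 1: [8, 64, 64, 0] -> [8, 128, 0, 0]  score +128 (running 256)
row 2: [0, 2, 0, 0] -> [2, 0, 0, 0]  score +0 (running 256)
row 3: [0, 0, 32, 0] -> [32, 0, 0, 0]  score +0 (running 256)
Board after move:
128   4   0   0
  8 128   0   0
  2   0   0   0
 32   0   0   0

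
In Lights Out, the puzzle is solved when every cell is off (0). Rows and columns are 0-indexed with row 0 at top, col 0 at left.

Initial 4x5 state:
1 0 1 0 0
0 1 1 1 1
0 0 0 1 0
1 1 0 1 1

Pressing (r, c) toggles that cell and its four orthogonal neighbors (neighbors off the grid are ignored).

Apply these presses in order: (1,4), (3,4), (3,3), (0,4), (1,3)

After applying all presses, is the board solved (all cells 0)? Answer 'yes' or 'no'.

After press 1 at (1,4):
1 0 1 0 1
0 1 1 0 0
0 0 0 1 1
1 1 0 1 1

After press 2 at (3,4):
1 0 1 0 1
0 1 1 0 0
0 0 0 1 0
1 1 0 0 0

After press 3 at (3,3):
1 0 1 0 1
0 1 1 0 0
0 0 0 0 0
1 1 1 1 1

After press 4 at (0,4):
1 0 1 1 0
0 1 1 0 1
0 0 0 0 0
1 1 1 1 1

After press 5 at (1,3):
1 0 1 0 0
0 1 0 1 0
0 0 0 1 0
1 1 1 1 1

Lights still on: 10

Answer: no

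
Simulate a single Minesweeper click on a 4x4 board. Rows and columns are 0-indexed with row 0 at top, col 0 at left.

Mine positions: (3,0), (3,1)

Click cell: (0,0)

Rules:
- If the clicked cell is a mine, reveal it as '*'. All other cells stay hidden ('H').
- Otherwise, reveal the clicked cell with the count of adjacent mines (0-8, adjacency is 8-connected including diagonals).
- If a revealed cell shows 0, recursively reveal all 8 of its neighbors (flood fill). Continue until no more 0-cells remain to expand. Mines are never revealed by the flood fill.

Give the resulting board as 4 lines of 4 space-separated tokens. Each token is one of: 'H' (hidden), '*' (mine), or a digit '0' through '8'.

0 0 0 0
0 0 0 0
2 2 1 0
H H 1 0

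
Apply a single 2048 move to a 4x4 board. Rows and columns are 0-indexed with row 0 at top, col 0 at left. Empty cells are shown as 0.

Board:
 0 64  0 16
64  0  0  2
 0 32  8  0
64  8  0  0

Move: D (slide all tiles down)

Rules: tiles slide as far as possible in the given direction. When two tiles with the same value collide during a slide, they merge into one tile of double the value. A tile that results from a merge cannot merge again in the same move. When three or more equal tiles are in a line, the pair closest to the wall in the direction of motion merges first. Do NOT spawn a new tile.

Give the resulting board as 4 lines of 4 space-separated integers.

Answer:   0   0   0   0
  0  64   0   0
  0  32   0  16
128   8   8   2

Derivation:
Slide down:
col 0: [0, 64, 0, 64] -> [0, 0, 0, 128]
col 1: [64, 0, 32, 8] -> [0, 64, 32, 8]
col 2: [0, 0, 8, 0] -> [0, 0, 0, 8]
col 3: [16, 2, 0, 0] -> [0, 0, 16, 2]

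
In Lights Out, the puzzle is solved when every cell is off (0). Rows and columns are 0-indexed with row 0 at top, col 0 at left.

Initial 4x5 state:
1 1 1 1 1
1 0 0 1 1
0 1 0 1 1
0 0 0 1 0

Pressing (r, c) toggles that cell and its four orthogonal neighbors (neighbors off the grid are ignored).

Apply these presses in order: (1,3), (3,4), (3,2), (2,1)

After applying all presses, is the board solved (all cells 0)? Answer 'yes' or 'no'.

Answer: no

Derivation:
After press 1 at (1,3):
1 1 1 0 1
1 0 1 0 0
0 1 0 0 1
0 0 0 1 0

After press 2 at (3,4):
1 1 1 0 1
1 0 1 0 0
0 1 0 0 0
0 0 0 0 1

After press 3 at (3,2):
1 1 1 0 1
1 0 1 0 0
0 1 1 0 0
0 1 1 1 1

After press 4 at (2,1):
1 1 1 0 1
1 1 1 0 0
1 0 0 0 0
0 0 1 1 1

Lights still on: 11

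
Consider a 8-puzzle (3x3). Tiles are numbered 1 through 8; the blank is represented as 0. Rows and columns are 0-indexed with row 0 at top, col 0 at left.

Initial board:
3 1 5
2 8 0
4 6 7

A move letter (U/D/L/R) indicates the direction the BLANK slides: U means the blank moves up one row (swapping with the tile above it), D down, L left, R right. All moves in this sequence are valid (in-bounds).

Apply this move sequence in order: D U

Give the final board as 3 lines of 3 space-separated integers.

Answer: 3 1 5
2 8 0
4 6 7

Derivation:
After move 1 (D):
3 1 5
2 8 7
4 6 0

After move 2 (U):
3 1 5
2 8 0
4 6 7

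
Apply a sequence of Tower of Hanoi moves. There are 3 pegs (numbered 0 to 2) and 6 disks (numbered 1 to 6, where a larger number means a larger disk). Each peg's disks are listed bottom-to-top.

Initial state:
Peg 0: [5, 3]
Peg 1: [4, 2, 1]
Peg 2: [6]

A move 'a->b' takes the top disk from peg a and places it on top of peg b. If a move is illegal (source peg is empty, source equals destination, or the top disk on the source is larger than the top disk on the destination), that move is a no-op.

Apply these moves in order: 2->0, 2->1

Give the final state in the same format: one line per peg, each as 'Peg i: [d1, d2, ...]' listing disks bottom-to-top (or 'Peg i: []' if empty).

Answer: Peg 0: [5, 3]
Peg 1: [4, 2, 1]
Peg 2: [6]

Derivation:
After move 1 (2->0):
Peg 0: [5, 3]
Peg 1: [4, 2, 1]
Peg 2: [6]

After move 2 (2->1):
Peg 0: [5, 3]
Peg 1: [4, 2, 1]
Peg 2: [6]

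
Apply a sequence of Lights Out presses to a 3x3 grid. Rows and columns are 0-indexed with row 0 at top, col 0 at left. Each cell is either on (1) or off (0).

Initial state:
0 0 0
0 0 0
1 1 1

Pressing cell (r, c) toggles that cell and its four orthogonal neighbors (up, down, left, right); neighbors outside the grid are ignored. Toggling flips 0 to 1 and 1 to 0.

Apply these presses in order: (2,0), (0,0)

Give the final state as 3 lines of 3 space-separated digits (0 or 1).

After press 1 at (2,0):
0 0 0
1 0 0
0 0 1

After press 2 at (0,0):
1 1 0
0 0 0
0 0 1

Answer: 1 1 0
0 0 0
0 0 1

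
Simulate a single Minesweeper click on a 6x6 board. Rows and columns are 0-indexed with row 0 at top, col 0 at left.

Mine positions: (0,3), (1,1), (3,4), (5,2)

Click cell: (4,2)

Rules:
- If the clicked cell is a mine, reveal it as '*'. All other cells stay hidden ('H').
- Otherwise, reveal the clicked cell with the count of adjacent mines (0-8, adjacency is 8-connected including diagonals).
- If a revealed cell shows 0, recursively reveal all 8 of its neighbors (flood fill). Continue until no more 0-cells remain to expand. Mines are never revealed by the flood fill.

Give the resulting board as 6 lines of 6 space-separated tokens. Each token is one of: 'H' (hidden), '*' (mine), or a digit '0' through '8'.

H H H H H H
H H H H H H
H H H H H H
H H H H H H
H H 1 H H H
H H H H H H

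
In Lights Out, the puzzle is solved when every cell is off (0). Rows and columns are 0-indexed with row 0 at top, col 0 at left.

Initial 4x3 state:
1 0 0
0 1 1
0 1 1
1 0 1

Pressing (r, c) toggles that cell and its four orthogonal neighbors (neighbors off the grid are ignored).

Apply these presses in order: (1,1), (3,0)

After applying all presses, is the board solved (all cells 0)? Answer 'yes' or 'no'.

After press 1 at (1,1):
1 1 0
1 0 0
0 0 1
1 0 1

After press 2 at (3,0):
1 1 0
1 0 0
1 0 1
0 1 1

Lights still on: 7

Answer: no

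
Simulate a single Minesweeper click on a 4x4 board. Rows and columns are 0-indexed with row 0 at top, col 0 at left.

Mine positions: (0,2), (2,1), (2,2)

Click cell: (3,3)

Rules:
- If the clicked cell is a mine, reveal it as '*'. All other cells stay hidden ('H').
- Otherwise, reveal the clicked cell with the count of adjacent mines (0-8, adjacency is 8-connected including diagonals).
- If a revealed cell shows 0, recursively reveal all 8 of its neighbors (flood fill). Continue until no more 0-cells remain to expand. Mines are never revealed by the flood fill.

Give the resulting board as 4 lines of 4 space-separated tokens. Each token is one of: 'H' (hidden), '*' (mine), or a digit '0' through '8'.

H H H H
H H H H
H H H H
H H H 1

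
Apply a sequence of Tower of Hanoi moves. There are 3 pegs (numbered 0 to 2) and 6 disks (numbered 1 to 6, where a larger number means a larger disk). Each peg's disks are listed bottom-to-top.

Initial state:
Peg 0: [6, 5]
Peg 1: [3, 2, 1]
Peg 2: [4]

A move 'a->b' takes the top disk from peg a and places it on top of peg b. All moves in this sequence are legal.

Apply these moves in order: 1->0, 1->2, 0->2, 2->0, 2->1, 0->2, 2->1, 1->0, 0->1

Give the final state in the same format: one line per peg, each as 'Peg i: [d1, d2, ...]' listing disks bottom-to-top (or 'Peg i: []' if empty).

After move 1 (1->0):
Peg 0: [6, 5, 1]
Peg 1: [3, 2]
Peg 2: [4]

After move 2 (1->2):
Peg 0: [6, 5, 1]
Peg 1: [3]
Peg 2: [4, 2]

After move 3 (0->2):
Peg 0: [6, 5]
Peg 1: [3]
Peg 2: [4, 2, 1]

After move 4 (2->0):
Peg 0: [6, 5, 1]
Peg 1: [3]
Peg 2: [4, 2]

After move 5 (2->1):
Peg 0: [6, 5, 1]
Peg 1: [3, 2]
Peg 2: [4]

After move 6 (0->2):
Peg 0: [6, 5]
Peg 1: [3, 2]
Peg 2: [4, 1]

After move 7 (2->1):
Peg 0: [6, 5]
Peg 1: [3, 2, 1]
Peg 2: [4]

After move 8 (1->0):
Peg 0: [6, 5, 1]
Peg 1: [3, 2]
Peg 2: [4]

After move 9 (0->1):
Peg 0: [6, 5]
Peg 1: [3, 2, 1]
Peg 2: [4]

Answer: Peg 0: [6, 5]
Peg 1: [3, 2, 1]
Peg 2: [4]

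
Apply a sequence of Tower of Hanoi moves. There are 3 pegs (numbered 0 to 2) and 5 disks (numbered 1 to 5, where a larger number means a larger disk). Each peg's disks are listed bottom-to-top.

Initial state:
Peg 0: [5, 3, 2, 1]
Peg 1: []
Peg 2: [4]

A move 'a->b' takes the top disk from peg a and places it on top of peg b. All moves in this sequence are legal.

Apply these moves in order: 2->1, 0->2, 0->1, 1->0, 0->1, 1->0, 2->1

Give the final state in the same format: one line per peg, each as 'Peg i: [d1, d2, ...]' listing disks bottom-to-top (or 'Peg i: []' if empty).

After move 1 (2->1):
Peg 0: [5, 3, 2, 1]
Peg 1: [4]
Peg 2: []

After move 2 (0->2):
Peg 0: [5, 3, 2]
Peg 1: [4]
Peg 2: [1]

After move 3 (0->1):
Peg 0: [5, 3]
Peg 1: [4, 2]
Peg 2: [1]

After move 4 (1->0):
Peg 0: [5, 3, 2]
Peg 1: [4]
Peg 2: [1]

After move 5 (0->1):
Peg 0: [5, 3]
Peg 1: [4, 2]
Peg 2: [1]

After move 6 (1->0):
Peg 0: [5, 3, 2]
Peg 1: [4]
Peg 2: [1]

After move 7 (2->1):
Peg 0: [5, 3, 2]
Peg 1: [4, 1]
Peg 2: []

Answer: Peg 0: [5, 3, 2]
Peg 1: [4, 1]
Peg 2: []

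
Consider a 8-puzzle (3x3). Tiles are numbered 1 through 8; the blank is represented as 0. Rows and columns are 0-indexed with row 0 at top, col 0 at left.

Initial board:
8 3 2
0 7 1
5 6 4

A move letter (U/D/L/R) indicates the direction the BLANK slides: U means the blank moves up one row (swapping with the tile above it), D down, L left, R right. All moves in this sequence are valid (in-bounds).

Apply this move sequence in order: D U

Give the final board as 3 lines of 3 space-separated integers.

After move 1 (D):
8 3 2
5 7 1
0 6 4

After move 2 (U):
8 3 2
0 7 1
5 6 4

Answer: 8 3 2
0 7 1
5 6 4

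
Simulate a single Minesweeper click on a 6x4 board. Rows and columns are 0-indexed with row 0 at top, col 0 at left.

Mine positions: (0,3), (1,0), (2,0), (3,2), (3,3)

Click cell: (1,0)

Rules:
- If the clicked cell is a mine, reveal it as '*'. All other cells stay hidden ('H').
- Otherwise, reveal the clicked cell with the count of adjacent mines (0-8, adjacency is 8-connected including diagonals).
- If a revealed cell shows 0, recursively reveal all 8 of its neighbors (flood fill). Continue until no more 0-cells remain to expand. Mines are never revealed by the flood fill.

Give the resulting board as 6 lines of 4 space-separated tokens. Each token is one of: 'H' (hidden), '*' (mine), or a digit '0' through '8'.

H H H H
* H H H
H H H H
H H H H
H H H H
H H H H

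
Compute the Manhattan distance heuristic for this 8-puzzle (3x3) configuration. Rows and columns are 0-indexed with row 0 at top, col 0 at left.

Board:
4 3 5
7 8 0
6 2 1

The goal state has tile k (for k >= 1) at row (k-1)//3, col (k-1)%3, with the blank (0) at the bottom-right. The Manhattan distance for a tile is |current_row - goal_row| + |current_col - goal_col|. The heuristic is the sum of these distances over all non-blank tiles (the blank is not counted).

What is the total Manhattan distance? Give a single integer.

Tile 4: at (0,0), goal (1,0), distance |0-1|+|0-0| = 1
Tile 3: at (0,1), goal (0,2), distance |0-0|+|1-2| = 1
Tile 5: at (0,2), goal (1,1), distance |0-1|+|2-1| = 2
Tile 7: at (1,0), goal (2,0), distance |1-2|+|0-0| = 1
Tile 8: at (1,1), goal (2,1), distance |1-2|+|1-1| = 1
Tile 6: at (2,0), goal (1,2), distance |2-1|+|0-2| = 3
Tile 2: at (2,1), goal (0,1), distance |2-0|+|1-1| = 2
Tile 1: at (2,2), goal (0,0), distance |2-0|+|2-0| = 4
Sum: 1 + 1 + 2 + 1 + 1 + 3 + 2 + 4 = 15

Answer: 15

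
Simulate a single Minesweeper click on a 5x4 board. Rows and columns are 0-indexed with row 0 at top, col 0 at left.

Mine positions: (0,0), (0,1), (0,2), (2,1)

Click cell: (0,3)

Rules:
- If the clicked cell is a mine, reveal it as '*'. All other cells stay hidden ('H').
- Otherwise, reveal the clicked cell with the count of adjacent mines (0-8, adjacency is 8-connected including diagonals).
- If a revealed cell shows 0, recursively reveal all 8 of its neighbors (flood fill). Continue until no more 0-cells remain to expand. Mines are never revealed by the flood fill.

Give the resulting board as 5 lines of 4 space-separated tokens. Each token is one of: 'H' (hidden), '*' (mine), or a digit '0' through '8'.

H H H 1
H H H H
H H H H
H H H H
H H H H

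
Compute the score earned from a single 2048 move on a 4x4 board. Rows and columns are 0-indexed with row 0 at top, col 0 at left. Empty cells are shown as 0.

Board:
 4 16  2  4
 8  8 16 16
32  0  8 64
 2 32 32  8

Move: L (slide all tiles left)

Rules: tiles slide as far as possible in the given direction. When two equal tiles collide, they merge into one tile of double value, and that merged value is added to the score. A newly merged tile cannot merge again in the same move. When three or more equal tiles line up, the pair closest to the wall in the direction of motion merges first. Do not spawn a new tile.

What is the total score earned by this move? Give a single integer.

Answer: 112

Derivation:
Slide left:
row 0: [4, 16, 2, 4] -> [4, 16, 2, 4]  score +0 (running 0)
row 1: [8, 8, 16, 16] -> [16, 32, 0, 0]  score +48 (running 48)
row 2: [32, 0, 8, 64] -> [32, 8, 64, 0]  score +0 (running 48)
row 3: [2, 32, 32, 8] -> [2, 64, 8, 0]  score +64 (running 112)
Board after move:
 4 16  2  4
16 32  0  0
32  8 64  0
 2 64  8  0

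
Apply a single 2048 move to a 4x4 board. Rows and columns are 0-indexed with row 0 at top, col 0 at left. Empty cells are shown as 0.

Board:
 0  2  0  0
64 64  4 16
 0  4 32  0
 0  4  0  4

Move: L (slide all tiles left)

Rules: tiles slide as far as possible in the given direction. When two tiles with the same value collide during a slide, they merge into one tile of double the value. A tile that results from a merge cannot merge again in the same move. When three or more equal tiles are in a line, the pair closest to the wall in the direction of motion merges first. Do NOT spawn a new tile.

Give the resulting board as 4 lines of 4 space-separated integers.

Slide left:
row 0: [0, 2, 0, 0] -> [2, 0, 0, 0]
row 1: [64, 64, 4, 16] -> [128, 4, 16, 0]
row 2: [0, 4, 32, 0] -> [4, 32, 0, 0]
row 3: [0, 4, 0, 4] -> [8, 0, 0, 0]

Answer:   2   0   0   0
128   4  16   0
  4  32   0   0
  8   0   0   0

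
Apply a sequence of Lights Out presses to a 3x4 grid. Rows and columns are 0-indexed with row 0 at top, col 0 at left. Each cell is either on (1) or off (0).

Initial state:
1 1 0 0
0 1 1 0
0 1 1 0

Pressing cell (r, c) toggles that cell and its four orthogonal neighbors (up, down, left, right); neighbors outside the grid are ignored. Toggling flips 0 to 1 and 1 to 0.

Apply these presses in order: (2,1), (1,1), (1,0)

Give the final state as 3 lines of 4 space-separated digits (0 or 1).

Answer: 0 0 0 0
0 0 0 0
0 1 0 0

Derivation:
After press 1 at (2,1):
1 1 0 0
0 0 1 0
1 0 0 0

After press 2 at (1,1):
1 0 0 0
1 1 0 0
1 1 0 0

After press 3 at (1,0):
0 0 0 0
0 0 0 0
0 1 0 0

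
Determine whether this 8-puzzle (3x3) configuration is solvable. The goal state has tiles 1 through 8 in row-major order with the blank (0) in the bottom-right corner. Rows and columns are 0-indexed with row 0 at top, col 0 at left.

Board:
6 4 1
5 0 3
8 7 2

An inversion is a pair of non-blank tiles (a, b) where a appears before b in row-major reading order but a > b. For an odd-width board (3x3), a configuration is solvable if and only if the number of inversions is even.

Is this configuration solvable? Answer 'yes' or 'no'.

Inversions (pairs i<j in row-major order where tile[i] > tile[j] > 0): 14
14 is even, so the puzzle is solvable.

Answer: yes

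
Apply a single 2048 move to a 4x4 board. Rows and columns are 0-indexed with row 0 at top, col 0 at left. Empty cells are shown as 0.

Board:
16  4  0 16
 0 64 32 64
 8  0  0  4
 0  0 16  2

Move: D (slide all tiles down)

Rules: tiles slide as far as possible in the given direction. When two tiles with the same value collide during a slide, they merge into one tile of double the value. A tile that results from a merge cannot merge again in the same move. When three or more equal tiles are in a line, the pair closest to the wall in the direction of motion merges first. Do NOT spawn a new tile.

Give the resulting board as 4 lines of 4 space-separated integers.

Answer:  0  0  0 16
 0  0  0 64
16  4 32  4
 8 64 16  2

Derivation:
Slide down:
col 0: [16, 0, 8, 0] -> [0, 0, 16, 8]
col 1: [4, 64, 0, 0] -> [0, 0, 4, 64]
col 2: [0, 32, 0, 16] -> [0, 0, 32, 16]
col 3: [16, 64, 4, 2] -> [16, 64, 4, 2]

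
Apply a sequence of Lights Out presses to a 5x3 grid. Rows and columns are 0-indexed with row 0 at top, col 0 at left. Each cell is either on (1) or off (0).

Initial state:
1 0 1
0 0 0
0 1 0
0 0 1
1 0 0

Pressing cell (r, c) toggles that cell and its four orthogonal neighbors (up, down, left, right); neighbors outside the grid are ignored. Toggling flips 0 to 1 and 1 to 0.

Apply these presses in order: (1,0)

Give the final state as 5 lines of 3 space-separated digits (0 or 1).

Answer: 0 0 1
1 1 0
1 1 0
0 0 1
1 0 0

Derivation:
After press 1 at (1,0):
0 0 1
1 1 0
1 1 0
0 0 1
1 0 0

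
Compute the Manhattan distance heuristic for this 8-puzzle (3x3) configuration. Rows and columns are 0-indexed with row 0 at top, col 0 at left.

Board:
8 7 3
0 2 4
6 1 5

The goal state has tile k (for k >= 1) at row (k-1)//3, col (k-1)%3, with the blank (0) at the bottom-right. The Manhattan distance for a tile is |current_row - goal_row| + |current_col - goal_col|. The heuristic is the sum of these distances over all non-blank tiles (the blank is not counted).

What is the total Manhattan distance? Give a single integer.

Answer: 17

Derivation:
Tile 8: (0,0)->(2,1) = 3
Tile 7: (0,1)->(2,0) = 3
Tile 3: (0,2)->(0,2) = 0
Tile 2: (1,1)->(0,1) = 1
Tile 4: (1,2)->(1,0) = 2
Tile 6: (2,0)->(1,2) = 3
Tile 1: (2,1)->(0,0) = 3
Tile 5: (2,2)->(1,1) = 2
Sum: 3 + 3 + 0 + 1 + 2 + 3 + 3 + 2 = 17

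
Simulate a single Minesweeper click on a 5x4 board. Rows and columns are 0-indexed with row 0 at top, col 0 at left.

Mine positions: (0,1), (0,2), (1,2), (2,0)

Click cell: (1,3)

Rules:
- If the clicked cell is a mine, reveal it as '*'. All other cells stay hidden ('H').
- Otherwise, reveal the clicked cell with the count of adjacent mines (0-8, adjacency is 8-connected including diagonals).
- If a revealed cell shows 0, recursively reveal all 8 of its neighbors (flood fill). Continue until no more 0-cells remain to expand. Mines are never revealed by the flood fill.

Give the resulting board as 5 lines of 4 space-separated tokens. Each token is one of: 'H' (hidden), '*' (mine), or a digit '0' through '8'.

H H H H
H H H 2
H H H H
H H H H
H H H H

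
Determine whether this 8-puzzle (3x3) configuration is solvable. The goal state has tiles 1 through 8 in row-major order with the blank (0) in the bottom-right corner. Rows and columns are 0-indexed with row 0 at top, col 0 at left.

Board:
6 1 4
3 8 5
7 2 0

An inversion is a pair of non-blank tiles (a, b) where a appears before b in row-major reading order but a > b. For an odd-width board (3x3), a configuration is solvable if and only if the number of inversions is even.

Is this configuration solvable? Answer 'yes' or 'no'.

Inversions (pairs i<j in row-major order where tile[i] > tile[j] > 0): 13
13 is odd, so the puzzle is not solvable.

Answer: no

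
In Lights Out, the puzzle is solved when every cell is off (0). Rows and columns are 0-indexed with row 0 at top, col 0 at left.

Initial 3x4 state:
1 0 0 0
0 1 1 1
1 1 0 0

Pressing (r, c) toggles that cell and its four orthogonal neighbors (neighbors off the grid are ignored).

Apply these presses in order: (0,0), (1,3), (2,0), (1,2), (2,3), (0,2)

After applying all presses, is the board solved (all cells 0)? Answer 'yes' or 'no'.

After press 1 at (0,0):
0 1 0 0
1 1 1 1
1 1 0 0

After press 2 at (1,3):
0 1 0 1
1 1 0 0
1 1 0 1

After press 3 at (2,0):
0 1 0 1
0 1 0 0
0 0 0 1

After press 4 at (1,2):
0 1 1 1
0 0 1 1
0 0 1 1

After press 5 at (2,3):
0 1 1 1
0 0 1 0
0 0 0 0

After press 6 at (0,2):
0 0 0 0
0 0 0 0
0 0 0 0

Lights still on: 0

Answer: yes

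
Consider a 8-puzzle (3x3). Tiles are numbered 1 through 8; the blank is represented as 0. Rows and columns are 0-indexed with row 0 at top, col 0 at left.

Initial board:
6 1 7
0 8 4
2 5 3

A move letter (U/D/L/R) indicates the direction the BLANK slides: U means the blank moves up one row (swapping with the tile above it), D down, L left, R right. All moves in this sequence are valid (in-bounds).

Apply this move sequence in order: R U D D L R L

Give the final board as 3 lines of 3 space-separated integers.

Answer: 6 1 7
8 5 4
0 2 3

Derivation:
After move 1 (R):
6 1 7
8 0 4
2 5 3

After move 2 (U):
6 0 7
8 1 4
2 5 3

After move 3 (D):
6 1 7
8 0 4
2 5 3

After move 4 (D):
6 1 7
8 5 4
2 0 3

After move 5 (L):
6 1 7
8 5 4
0 2 3

After move 6 (R):
6 1 7
8 5 4
2 0 3

After move 7 (L):
6 1 7
8 5 4
0 2 3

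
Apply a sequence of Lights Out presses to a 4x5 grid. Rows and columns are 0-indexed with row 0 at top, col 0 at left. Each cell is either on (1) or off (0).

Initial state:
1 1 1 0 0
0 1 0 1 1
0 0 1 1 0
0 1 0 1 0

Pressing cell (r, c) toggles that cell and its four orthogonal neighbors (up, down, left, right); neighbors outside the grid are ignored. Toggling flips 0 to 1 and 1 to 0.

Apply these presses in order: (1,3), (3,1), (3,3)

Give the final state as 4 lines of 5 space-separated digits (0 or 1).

Answer: 1 1 1 1 0
0 1 1 0 0
0 1 1 1 0
1 0 0 0 1

Derivation:
After press 1 at (1,3):
1 1 1 1 0
0 1 1 0 0
0 0 1 0 0
0 1 0 1 0

After press 2 at (3,1):
1 1 1 1 0
0 1 1 0 0
0 1 1 0 0
1 0 1 1 0

After press 3 at (3,3):
1 1 1 1 0
0 1 1 0 0
0 1 1 1 0
1 0 0 0 1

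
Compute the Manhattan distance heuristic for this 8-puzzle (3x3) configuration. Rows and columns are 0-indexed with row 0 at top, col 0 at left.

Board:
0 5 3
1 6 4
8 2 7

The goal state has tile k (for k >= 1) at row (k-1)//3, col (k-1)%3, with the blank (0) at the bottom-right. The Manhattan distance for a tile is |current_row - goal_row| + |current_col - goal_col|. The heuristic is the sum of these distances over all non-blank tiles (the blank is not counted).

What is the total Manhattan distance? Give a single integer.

Answer: 10

Derivation:
Tile 5: at (0,1), goal (1,1), distance |0-1|+|1-1| = 1
Tile 3: at (0,2), goal (0,2), distance |0-0|+|2-2| = 0
Tile 1: at (1,0), goal (0,0), distance |1-0|+|0-0| = 1
Tile 6: at (1,1), goal (1,2), distance |1-1|+|1-2| = 1
Tile 4: at (1,2), goal (1,0), distance |1-1|+|2-0| = 2
Tile 8: at (2,0), goal (2,1), distance |2-2|+|0-1| = 1
Tile 2: at (2,1), goal (0,1), distance |2-0|+|1-1| = 2
Tile 7: at (2,2), goal (2,0), distance |2-2|+|2-0| = 2
Sum: 1 + 0 + 1 + 1 + 2 + 1 + 2 + 2 = 10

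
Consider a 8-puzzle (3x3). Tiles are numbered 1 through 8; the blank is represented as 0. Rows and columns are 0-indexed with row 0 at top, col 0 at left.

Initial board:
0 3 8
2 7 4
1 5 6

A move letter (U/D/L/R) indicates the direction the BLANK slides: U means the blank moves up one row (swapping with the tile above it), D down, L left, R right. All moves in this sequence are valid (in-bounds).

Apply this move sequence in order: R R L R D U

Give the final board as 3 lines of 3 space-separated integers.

After move 1 (R):
3 0 8
2 7 4
1 5 6

After move 2 (R):
3 8 0
2 7 4
1 5 6

After move 3 (L):
3 0 8
2 7 4
1 5 6

After move 4 (R):
3 8 0
2 7 4
1 5 6

After move 5 (D):
3 8 4
2 7 0
1 5 6

After move 6 (U):
3 8 0
2 7 4
1 5 6

Answer: 3 8 0
2 7 4
1 5 6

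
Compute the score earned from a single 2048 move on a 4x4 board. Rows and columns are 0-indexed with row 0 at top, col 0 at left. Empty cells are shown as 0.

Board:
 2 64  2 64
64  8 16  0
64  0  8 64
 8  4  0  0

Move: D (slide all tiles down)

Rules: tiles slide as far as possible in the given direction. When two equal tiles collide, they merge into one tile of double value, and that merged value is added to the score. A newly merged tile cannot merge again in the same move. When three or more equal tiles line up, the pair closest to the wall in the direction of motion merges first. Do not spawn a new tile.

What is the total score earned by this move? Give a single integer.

Slide down:
col 0: [2, 64, 64, 8] -> [0, 2, 128, 8]  score +128 (running 128)
col 1: [64, 8, 0, 4] -> [0, 64, 8, 4]  score +0 (running 128)
col 2: [2, 16, 8, 0] -> [0, 2, 16, 8]  score +0 (running 128)
col 3: [64, 0, 64, 0] -> [0, 0, 0, 128]  score +128 (running 256)
Board after move:
  0   0   0   0
  2  64   2   0
128   8  16   0
  8   4   8 128

Answer: 256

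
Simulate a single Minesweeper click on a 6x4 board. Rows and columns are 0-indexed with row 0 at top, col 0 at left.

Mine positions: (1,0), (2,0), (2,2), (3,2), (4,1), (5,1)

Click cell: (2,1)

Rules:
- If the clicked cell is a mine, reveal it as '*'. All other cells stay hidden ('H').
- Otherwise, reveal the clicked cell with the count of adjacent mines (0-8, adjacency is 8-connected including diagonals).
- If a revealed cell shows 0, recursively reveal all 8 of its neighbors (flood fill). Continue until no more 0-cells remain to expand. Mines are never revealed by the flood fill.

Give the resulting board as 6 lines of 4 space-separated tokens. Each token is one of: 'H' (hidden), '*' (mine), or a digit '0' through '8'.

H H H H
H H H H
H 4 H H
H H H H
H H H H
H H H H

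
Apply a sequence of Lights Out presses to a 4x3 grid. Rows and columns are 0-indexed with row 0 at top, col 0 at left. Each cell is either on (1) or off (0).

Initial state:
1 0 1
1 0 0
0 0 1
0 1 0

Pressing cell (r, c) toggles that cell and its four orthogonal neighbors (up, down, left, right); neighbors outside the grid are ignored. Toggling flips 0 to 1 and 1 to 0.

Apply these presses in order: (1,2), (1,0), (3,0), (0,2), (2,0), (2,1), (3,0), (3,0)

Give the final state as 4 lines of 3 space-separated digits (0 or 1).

Answer: 0 1 1
1 1 0
0 0 1
0 1 0

Derivation:
After press 1 at (1,2):
1 0 0
1 1 1
0 0 0
0 1 0

After press 2 at (1,0):
0 0 0
0 0 1
1 0 0
0 1 0

After press 3 at (3,0):
0 0 0
0 0 1
0 0 0
1 0 0

After press 4 at (0,2):
0 1 1
0 0 0
0 0 0
1 0 0

After press 5 at (2,0):
0 1 1
1 0 0
1 1 0
0 0 0

After press 6 at (2,1):
0 1 1
1 1 0
0 0 1
0 1 0

After press 7 at (3,0):
0 1 1
1 1 0
1 0 1
1 0 0

After press 8 at (3,0):
0 1 1
1 1 0
0 0 1
0 1 0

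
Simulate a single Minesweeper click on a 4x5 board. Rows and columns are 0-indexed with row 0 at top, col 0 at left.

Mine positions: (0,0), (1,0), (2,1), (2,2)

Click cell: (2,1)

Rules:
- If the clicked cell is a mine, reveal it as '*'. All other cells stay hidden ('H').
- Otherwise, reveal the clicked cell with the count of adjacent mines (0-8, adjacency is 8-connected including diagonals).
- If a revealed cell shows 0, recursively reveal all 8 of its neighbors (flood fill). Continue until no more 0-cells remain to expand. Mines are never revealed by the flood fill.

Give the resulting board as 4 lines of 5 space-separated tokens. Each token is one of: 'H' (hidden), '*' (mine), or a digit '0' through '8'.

H H H H H
H H H H H
H * H H H
H H H H H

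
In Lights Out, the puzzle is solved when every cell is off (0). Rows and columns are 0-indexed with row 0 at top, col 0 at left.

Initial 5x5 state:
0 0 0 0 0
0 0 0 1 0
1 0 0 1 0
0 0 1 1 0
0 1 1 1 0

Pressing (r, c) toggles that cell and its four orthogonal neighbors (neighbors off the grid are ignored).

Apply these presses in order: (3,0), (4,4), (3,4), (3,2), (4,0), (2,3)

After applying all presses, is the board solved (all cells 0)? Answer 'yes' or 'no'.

Answer: yes

Derivation:
After press 1 at (3,0):
0 0 0 0 0
0 0 0 1 0
0 0 0 1 0
1 1 1 1 0
1 1 1 1 0

After press 2 at (4,4):
0 0 0 0 0
0 0 0 1 0
0 0 0 1 0
1 1 1 1 1
1 1 1 0 1

After press 3 at (3,4):
0 0 0 0 0
0 0 0 1 0
0 0 0 1 1
1 1 1 0 0
1 1 1 0 0

After press 4 at (3,2):
0 0 0 0 0
0 0 0 1 0
0 0 1 1 1
1 0 0 1 0
1 1 0 0 0

After press 5 at (4,0):
0 0 0 0 0
0 0 0 1 0
0 0 1 1 1
0 0 0 1 0
0 0 0 0 0

After press 6 at (2,3):
0 0 0 0 0
0 0 0 0 0
0 0 0 0 0
0 0 0 0 0
0 0 0 0 0

Lights still on: 0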